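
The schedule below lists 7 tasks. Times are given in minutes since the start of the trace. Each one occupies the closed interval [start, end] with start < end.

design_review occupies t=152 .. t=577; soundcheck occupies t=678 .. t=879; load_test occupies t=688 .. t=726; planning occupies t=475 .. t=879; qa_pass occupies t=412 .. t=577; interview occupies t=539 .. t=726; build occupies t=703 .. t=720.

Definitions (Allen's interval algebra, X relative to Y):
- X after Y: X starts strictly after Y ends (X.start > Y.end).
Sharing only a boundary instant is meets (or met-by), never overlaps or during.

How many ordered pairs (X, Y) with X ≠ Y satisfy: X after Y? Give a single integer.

Checking all 42 ordered pairs for relation 'after'; matching pairs in alphabetical order:
(build, design_review): build after design_review ✓
(build, qa_pass): build after qa_pass ✓
(load_test, design_review): load_test after design_review ✓
(load_test, qa_pass): load_test after qa_pass ✓
(soundcheck, design_review): soundcheck after design_review ✓
(soundcheck, qa_pass): soundcheck after qa_pass ✓
Count: 6.

6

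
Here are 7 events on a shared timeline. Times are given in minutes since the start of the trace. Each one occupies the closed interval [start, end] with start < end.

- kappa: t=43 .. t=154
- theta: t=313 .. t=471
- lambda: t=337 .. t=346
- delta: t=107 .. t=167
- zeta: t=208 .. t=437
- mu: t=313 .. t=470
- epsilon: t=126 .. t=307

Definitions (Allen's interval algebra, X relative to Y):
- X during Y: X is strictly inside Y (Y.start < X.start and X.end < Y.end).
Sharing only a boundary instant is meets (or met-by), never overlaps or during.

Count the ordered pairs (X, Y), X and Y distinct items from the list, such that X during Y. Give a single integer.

Checking all 42 ordered pairs for relation 'during'; matching pairs in alphabetical order:
(lambda, mu): lambda during mu ✓
(lambda, theta): lambda during theta ✓
(lambda, zeta): lambda during zeta ✓
Count: 3.

3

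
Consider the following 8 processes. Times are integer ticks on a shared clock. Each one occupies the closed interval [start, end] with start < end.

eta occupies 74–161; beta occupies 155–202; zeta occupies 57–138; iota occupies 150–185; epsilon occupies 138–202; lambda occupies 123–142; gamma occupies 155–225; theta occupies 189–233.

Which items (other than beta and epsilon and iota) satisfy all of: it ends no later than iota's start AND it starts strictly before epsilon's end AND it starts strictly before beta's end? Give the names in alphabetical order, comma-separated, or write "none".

Conditions: its end is no later than iota's start (X.end <= 150) AND its start is strictly before epsilon's end (X.start < 202) AND its start is strictly before beta's end (X.start < 202).
eta: end 161 <= 150? ✗; start 74 < 202? ✓; start 74 < 202? ✓ → no.
gamma: end 225 <= 150? ✗; start 155 < 202? ✓; start 155 < 202? ✓ → no.
lambda: end 142 <= 150? ✓; start 123 < 202? ✓; start 123 < 202? ✓ → yes.
theta: end 233 <= 150? ✗; start 189 < 202? ✓; start 189 < 202? ✓ → no.
zeta: end 138 <= 150? ✓; start 57 < 202? ✓; start 57 < 202? ✓ → yes.
Result: lambda, zeta.

lambda, zeta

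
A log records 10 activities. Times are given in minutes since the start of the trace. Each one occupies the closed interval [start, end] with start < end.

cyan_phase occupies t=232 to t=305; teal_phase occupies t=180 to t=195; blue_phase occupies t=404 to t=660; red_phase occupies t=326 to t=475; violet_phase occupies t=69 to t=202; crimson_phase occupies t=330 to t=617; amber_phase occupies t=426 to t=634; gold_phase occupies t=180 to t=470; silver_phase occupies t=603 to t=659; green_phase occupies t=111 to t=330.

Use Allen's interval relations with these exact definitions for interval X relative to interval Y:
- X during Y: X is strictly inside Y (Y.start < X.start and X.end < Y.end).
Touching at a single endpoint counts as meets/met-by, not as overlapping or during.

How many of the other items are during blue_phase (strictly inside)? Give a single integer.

Target blue_phase = [t=404, t=660].
amber_phase [t=426, t=634] → during → counts.
crimson_phase [t=330, t=617] → overlaps → no.
cyan_phase [t=232, t=305] → before → no.
gold_phase [t=180, t=470] → overlaps → no.
green_phase [t=111, t=330] → before → no.
red_phase [t=326, t=475] → overlaps → no.
silver_phase [t=603, t=659] → during → counts.
teal_phase [t=180, t=195] → before → no.
violet_phase [t=69, t=202] → before → no.
Total: 2.

2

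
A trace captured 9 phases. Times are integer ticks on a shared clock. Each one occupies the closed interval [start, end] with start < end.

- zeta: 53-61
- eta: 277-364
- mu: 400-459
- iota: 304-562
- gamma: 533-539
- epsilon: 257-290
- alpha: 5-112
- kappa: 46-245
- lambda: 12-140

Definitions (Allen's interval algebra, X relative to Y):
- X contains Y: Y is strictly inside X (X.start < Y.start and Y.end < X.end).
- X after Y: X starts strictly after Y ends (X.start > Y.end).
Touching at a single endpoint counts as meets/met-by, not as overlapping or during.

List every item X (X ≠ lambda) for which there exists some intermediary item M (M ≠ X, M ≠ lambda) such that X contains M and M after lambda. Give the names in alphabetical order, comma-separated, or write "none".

Target lambda = [12, 140].
Intermediaries M with M after lambda: epsilon, eta, gamma, iota, mu.
Via epsilon — items with X contains epsilon: none.
Via eta — items with X contains eta: none.
Via gamma — items with X contains gamma: iota.
Via iota — items with X contains iota: none.
Via mu — items with X contains mu: iota.
Union: iota.

iota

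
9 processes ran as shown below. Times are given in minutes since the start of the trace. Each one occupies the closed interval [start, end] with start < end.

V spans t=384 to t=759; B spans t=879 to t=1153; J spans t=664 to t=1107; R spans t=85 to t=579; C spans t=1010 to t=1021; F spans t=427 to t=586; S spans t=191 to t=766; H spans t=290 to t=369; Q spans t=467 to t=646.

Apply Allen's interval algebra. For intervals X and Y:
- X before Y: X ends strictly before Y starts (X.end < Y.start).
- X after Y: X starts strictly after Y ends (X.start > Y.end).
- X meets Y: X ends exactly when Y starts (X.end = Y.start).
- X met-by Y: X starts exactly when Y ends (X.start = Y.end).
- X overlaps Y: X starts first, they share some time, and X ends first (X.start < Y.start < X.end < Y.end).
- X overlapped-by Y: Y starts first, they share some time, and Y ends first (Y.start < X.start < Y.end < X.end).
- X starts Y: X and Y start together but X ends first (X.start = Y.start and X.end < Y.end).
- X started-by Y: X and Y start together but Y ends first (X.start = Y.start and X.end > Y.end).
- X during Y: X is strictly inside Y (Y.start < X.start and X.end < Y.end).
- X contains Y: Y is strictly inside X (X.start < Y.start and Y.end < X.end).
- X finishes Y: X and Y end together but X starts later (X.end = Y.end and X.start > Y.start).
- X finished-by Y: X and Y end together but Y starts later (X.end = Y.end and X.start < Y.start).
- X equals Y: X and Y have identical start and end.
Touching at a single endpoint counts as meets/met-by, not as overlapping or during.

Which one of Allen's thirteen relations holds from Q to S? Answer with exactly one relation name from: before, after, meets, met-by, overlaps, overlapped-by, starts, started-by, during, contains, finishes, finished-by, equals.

Q = [t=467, t=646]; S = [t=191, t=766].
Compare endpoints: Q.start > S.start, Q.start < S.end, Q.end > S.start, Q.end < S.end.
That pattern is 'during'.

during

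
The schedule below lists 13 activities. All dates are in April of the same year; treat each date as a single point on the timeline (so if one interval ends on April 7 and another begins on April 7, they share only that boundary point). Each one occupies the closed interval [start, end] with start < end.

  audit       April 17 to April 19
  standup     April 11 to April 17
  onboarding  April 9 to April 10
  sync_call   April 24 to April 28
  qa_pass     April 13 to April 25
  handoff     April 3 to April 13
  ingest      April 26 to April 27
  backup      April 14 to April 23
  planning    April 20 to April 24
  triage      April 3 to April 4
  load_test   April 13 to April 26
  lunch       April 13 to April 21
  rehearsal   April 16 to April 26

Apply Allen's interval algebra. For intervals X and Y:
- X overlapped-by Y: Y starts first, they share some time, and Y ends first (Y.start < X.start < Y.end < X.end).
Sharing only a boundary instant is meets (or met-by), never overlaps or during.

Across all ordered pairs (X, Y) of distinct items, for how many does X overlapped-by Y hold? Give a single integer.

Checking all 156 ordered pairs for relation 'overlapped-by'; matching pairs in alphabetical order:
(backup, lunch): backup overlapped-by lunch ✓
(backup, standup): backup overlapped-by standup ✓
(load_test, standup): load_test overlapped-by standup ✓
(lunch, standup): lunch overlapped-by standup ✓
(planning, backup): planning overlapped-by backup ✓
(planning, lunch): planning overlapped-by lunch ✓
(qa_pass, standup): qa_pass overlapped-by standup ✓
(rehearsal, backup): rehearsal overlapped-by backup ✓
(rehearsal, lunch): rehearsal overlapped-by lunch ✓
(rehearsal, qa_pass): rehearsal overlapped-by qa_pass ✓
(rehearsal, standup): rehearsal overlapped-by standup ✓
(standup, handoff): standup overlapped-by handoff ✓
(sync_call, load_test): sync_call overlapped-by load_test ✓
(sync_call, qa_pass): sync_call overlapped-by qa_pass ✓
(sync_call, rehearsal): sync_call overlapped-by rehearsal ✓
Count: 15.

15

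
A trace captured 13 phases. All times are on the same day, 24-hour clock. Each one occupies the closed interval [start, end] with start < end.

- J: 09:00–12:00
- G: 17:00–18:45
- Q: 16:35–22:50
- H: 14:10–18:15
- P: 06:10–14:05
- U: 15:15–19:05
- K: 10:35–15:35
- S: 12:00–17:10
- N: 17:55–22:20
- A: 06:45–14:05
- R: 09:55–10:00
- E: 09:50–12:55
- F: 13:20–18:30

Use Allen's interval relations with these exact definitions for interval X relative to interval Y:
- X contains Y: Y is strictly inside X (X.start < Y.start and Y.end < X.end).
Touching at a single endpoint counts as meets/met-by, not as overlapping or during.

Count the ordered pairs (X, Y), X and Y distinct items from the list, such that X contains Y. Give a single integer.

Checking all 156 ordered pairs for relation 'contains'; matching pairs in alphabetical order:
(A, E): A contains E ✓
(A, J): A contains J ✓
(A, R): A contains R ✓
(E, R): E contains R ✓
(F, H): F contains H ✓
(J, R): J contains R ✓
(P, E): P contains E ✓
(P, J): P contains J ✓
(P, R): P contains R ✓
(Q, G): Q contains G ✓
(Q, N): Q contains N ✓
(U, G): U contains G ✓
Count: 12.

12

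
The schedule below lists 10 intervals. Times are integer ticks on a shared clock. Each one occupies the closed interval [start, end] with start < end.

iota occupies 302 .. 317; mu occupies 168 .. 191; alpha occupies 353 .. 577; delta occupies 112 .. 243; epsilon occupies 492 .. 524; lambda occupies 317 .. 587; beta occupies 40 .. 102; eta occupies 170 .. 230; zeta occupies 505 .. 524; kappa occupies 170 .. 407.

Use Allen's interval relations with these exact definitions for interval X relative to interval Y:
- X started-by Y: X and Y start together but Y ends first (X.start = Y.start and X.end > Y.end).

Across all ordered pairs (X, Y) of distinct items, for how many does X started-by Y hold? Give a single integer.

1

Checking all 90 ordered pairs for relation 'started-by'; matching pairs in alphabetical order:
(kappa, eta): kappa started-by eta ✓
Count: 1.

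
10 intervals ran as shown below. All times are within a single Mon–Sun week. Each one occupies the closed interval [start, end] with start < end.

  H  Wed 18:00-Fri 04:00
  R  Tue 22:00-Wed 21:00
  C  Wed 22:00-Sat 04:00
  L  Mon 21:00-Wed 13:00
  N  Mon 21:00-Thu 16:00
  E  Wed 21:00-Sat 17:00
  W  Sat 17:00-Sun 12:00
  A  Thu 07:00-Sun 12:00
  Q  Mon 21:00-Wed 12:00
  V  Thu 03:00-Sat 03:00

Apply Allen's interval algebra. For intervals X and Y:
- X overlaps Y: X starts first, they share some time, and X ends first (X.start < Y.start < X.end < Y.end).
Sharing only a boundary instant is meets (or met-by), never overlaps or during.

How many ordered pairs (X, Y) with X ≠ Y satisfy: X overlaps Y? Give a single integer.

Checking all 90 ordered pairs for relation 'overlaps'; matching pairs in alphabetical order:
(C, A): C overlaps A ✓
(E, A): E overlaps A ✓
(H, A): H overlaps A ✓
(H, C): H overlaps C ✓
(H, E): H overlaps E ✓
(H, V): H overlaps V ✓
(L, R): L overlaps R ✓
(N, A): N overlaps A ✓
(N, C): N overlaps C ✓
(N, E): N overlaps E ✓
(N, H): N overlaps H ✓
(N, V): N overlaps V ✓
(Q, R): Q overlaps R ✓
(R, H): R overlaps H ✓
(V, A): V overlaps A ✓
Count: 15.

15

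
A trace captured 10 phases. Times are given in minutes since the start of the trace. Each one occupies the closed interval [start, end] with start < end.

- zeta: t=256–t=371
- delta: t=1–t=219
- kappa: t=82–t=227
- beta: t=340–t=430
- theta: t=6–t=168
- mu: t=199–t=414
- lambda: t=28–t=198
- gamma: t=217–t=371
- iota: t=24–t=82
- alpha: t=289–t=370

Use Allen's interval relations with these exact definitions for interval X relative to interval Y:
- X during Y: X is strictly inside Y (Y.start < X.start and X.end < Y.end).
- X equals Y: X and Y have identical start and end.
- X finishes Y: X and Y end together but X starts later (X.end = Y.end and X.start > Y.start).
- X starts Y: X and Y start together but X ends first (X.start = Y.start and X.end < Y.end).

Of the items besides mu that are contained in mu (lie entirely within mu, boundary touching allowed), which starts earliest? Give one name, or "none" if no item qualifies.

gamma

Target mu = [t=199, t=414].
alpha [t=289, t=370] → during → candidate.
beta [t=340, t=430] → overlapped-by → excluded.
delta [t=1, t=219] → overlaps → excluded.
gamma [t=217, t=371] → during → candidate.
iota [t=24, t=82] → before → excluded.
kappa [t=82, t=227] → overlaps → excluded.
lambda [t=28, t=198] → before → excluded.
theta [t=6, t=168] → before → excluded.
zeta [t=256, t=371] → during → candidate.
Among candidates, earliest start is t=217 → gamma.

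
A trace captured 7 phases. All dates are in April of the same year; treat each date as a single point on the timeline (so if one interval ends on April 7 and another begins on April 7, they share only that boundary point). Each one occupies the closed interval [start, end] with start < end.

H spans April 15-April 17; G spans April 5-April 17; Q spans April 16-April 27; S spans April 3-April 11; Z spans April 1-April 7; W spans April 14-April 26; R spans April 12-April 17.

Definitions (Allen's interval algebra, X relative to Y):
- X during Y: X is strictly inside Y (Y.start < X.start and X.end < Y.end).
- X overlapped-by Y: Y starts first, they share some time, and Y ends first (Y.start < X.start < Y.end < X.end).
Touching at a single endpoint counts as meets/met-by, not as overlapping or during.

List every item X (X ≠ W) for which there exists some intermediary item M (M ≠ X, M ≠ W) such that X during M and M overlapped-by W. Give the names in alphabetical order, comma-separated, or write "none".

Target W = [April 14, April 26].
Intermediaries M with M overlapped-by W: Q.
Via Q — items with X during Q: none.
Union: none.

none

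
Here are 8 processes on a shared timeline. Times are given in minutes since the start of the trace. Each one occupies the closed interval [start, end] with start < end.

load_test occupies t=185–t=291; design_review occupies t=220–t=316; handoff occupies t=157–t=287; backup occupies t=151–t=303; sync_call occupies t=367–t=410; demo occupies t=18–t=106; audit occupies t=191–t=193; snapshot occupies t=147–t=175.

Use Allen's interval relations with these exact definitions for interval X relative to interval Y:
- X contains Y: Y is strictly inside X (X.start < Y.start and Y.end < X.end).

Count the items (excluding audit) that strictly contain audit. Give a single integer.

3

Target audit = [t=191, t=193].
backup [t=151, t=303] → contains → counts.
demo [t=18, t=106] → before → no.
design_review [t=220, t=316] → after → no.
handoff [t=157, t=287] → contains → counts.
load_test [t=185, t=291] → contains → counts.
snapshot [t=147, t=175] → before → no.
sync_call [t=367, t=410] → after → no.
Total: 3.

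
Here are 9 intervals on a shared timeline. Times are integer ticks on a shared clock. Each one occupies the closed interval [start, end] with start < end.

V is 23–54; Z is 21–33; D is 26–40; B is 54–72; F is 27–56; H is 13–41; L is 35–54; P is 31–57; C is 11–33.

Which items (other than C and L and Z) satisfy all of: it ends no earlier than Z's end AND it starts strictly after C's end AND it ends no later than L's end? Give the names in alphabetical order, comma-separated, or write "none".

Conditions: its end is no earlier than Z's end (X.end >= 33) AND its start is strictly after C's end (X.start > 33) AND its end is no later than L's end (X.end <= 54).
B: end 72 >= 33? ✓; start 54 > 33? ✓; end 72 <= 54? ✗ → no.
D: end 40 >= 33? ✓; start 26 > 33? ✗; end 40 <= 54? ✓ → no.
F: end 56 >= 33? ✓; start 27 > 33? ✗; end 56 <= 54? ✗ → no.
H: end 41 >= 33? ✓; start 13 > 33? ✗; end 41 <= 54? ✓ → no.
P: end 57 >= 33? ✓; start 31 > 33? ✗; end 57 <= 54? ✗ → no.
V: end 54 >= 33? ✓; start 23 > 33? ✗; end 54 <= 54? ✓ → no.
Result: none.

none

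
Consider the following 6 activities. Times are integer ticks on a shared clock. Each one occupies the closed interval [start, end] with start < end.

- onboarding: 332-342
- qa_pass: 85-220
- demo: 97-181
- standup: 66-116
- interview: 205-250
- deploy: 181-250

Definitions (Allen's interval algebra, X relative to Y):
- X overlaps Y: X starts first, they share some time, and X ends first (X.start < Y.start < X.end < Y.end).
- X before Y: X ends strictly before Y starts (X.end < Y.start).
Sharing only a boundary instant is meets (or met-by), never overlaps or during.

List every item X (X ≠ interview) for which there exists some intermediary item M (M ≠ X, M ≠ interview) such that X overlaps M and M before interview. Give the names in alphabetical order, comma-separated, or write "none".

standup

Target interview = [205, 250].
Intermediaries M with M before interview: demo, standup.
Via demo — items with X overlaps demo: standup.
Via standup — items with X overlaps standup: none.
Union: standup.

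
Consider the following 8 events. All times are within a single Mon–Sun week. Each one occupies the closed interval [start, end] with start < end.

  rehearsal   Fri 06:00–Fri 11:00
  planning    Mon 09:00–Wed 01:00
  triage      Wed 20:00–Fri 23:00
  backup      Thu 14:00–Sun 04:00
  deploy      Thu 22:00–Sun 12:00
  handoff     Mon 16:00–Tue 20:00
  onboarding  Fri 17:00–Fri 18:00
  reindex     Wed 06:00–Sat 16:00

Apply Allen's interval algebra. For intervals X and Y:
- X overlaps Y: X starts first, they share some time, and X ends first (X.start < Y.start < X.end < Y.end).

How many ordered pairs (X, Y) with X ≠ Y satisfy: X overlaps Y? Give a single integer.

Checking all 56 ordered pairs for relation 'overlaps'; matching pairs in alphabetical order:
(backup, deploy): backup overlaps deploy ✓
(reindex, backup): reindex overlaps backup ✓
(reindex, deploy): reindex overlaps deploy ✓
(triage, backup): triage overlaps backup ✓
(triage, deploy): triage overlaps deploy ✓
Count: 5.

5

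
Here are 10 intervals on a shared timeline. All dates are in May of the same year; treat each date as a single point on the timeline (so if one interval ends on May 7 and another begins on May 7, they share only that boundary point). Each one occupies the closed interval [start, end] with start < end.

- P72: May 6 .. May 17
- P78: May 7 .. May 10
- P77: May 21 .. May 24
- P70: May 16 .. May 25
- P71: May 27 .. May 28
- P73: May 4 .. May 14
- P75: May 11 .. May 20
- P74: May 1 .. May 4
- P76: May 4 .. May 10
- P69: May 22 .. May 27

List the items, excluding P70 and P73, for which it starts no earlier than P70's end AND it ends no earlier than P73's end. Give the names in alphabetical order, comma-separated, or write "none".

P71

Conditions: its start is no earlier than P70's end (X.start >= May 25) AND its end is no earlier than P73's end (X.end >= May 14).
P69: start May 22 >= May 25? ✗; end May 27 >= May 14? ✓ → no.
P71: start May 27 >= May 25? ✓; end May 28 >= May 14? ✓ → yes.
P72: start May 6 >= May 25? ✗; end May 17 >= May 14? ✓ → no.
P74: start May 1 >= May 25? ✗; end May 4 >= May 14? ✗ → no.
P75: start May 11 >= May 25? ✗; end May 20 >= May 14? ✓ → no.
P76: start May 4 >= May 25? ✗; end May 10 >= May 14? ✗ → no.
P77: start May 21 >= May 25? ✗; end May 24 >= May 14? ✓ → no.
P78: start May 7 >= May 25? ✗; end May 10 >= May 14? ✗ → no.
Result: P71.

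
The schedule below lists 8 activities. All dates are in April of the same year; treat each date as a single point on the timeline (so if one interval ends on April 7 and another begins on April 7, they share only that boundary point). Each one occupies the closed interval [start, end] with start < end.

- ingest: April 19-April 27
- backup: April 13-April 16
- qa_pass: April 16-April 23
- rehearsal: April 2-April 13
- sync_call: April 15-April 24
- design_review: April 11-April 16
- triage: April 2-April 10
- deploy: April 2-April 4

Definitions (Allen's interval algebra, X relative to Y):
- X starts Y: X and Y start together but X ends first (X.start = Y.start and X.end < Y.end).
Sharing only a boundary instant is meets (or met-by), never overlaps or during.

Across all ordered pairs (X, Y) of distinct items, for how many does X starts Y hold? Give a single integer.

Checking all 56 ordered pairs for relation 'starts'; matching pairs in alphabetical order:
(deploy, rehearsal): deploy starts rehearsal ✓
(deploy, triage): deploy starts triage ✓
(triage, rehearsal): triage starts rehearsal ✓
Count: 3.

3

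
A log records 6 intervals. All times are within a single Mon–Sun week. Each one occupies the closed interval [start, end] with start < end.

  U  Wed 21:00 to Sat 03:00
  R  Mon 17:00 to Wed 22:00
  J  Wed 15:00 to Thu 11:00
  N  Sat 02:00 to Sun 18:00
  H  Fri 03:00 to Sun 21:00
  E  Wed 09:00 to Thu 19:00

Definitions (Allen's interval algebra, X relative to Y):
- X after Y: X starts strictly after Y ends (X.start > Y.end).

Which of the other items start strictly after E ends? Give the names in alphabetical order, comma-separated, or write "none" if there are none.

H, N

Target E = [Wed 09:00, Thu 19:00].
H [Fri 03:00, Sun 21:00] → after → yes.
J [Wed 15:00, Thu 11:00] → during → no.
N [Sat 02:00, Sun 18:00] → after → yes.
R [Mon 17:00, Wed 22:00] → overlaps → no.
U [Wed 21:00, Sat 03:00] → overlapped-by → no.
Result: H, N.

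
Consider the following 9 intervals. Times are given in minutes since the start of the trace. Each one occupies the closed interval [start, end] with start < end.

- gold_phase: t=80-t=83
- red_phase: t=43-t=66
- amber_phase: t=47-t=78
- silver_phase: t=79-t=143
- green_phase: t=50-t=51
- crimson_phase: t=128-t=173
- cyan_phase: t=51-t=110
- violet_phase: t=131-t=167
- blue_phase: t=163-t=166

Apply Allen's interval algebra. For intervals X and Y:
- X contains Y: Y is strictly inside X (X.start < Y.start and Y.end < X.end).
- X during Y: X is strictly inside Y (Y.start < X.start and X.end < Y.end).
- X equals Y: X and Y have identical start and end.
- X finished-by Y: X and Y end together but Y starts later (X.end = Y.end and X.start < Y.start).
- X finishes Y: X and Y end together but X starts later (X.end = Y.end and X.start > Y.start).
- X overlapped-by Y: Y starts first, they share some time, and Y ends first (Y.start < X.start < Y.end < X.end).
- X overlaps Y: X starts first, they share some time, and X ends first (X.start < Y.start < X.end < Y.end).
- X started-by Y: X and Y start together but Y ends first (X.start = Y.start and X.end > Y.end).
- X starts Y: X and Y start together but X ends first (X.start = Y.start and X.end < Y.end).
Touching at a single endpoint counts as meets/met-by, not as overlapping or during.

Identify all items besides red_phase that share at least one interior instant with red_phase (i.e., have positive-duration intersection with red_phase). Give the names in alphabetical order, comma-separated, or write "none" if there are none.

Target red_phase = [t=43, t=66].
amber_phase [t=47, t=78] → overlapped-by → yes.
blue_phase [t=163, t=166] → after → no.
crimson_phase [t=128, t=173] → after → no.
cyan_phase [t=51, t=110] → overlapped-by → yes.
gold_phase [t=80, t=83] → after → no.
green_phase [t=50, t=51] → during → yes.
silver_phase [t=79, t=143] → after → no.
violet_phase [t=131, t=167] → after → no.
Result: amber_phase, cyan_phase, green_phase.

amber_phase, cyan_phase, green_phase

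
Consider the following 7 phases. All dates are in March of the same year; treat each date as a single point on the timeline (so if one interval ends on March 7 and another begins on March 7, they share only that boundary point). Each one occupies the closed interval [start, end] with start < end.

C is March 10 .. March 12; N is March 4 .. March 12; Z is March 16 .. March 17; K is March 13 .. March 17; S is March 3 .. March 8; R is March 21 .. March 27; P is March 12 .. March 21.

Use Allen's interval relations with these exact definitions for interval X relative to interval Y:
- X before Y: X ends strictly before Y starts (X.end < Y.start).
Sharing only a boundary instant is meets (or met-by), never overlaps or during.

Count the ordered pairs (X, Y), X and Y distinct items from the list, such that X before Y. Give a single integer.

Checking all 42 ordered pairs for relation 'before'; matching pairs in alphabetical order:
(C, K): C before K ✓
(C, R): C before R ✓
(C, Z): C before Z ✓
(K, R): K before R ✓
(N, K): N before K ✓
(N, R): N before R ✓
(N, Z): N before Z ✓
(S, C): S before C ✓
(S, K): S before K ✓
(S, P): S before P ✓
(S, R): S before R ✓
(S, Z): S before Z ✓
(Z, R): Z before R ✓
Count: 13.

13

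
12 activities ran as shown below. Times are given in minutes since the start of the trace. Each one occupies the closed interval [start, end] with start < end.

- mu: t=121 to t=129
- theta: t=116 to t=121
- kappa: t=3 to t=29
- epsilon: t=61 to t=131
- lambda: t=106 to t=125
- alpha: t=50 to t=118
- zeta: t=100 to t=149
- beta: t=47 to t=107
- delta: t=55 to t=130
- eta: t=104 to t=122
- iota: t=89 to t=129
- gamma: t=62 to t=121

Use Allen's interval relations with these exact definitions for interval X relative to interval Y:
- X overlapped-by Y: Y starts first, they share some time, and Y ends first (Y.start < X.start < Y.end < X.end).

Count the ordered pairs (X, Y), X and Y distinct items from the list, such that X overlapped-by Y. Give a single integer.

Checking all 132 ordered pairs for relation 'overlapped-by'; matching pairs in alphabetical order:
(alpha, beta): alpha overlapped-by beta ✓
(delta, alpha): delta overlapped-by alpha ✓
(delta, beta): delta overlapped-by beta ✓
(epsilon, alpha): epsilon overlapped-by alpha ✓
(epsilon, beta): epsilon overlapped-by beta ✓
(epsilon, delta): epsilon overlapped-by delta ✓
(eta, alpha): eta overlapped-by alpha ✓
(eta, beta): eta overlapped-by beta ✓
(eta, gamma): eta overlapped-by gamma ✓
(gamma, alpha): gamma overlapped-by alpha ✓
(gamma, beta): gamma overlapped-by beta ✓
(iota, alpha): iota overlapped-by alpha ✓
(iota, beta): iota overlapped-by beta ✓
(iota, gamma): iota overlapped-by gamma ✓
(lambda, alpha): lambda overlapped-by alpha ✓
(lambda, beta): lambda overlapped-by beta ✓
(lambda, eta): lambda overlapped-by eta ✓
(lambda, gamma): lambda overlapped-by gamma ✓
(mu, eta): mu overlapped-by eta ✓
(mu, lambda): mu overlapped-by lambda ✓
(theta, alpha): theta overlapped-by alpha ✓
(zeta, alpha): zeta overlapped-by alpha ✓
(zeta, beta): zeta overlapped-by beta ✓
(zeta, delta): zeta overlapped-by delta ✓
... plus 3 further pairs not listed.
Count: 27.

27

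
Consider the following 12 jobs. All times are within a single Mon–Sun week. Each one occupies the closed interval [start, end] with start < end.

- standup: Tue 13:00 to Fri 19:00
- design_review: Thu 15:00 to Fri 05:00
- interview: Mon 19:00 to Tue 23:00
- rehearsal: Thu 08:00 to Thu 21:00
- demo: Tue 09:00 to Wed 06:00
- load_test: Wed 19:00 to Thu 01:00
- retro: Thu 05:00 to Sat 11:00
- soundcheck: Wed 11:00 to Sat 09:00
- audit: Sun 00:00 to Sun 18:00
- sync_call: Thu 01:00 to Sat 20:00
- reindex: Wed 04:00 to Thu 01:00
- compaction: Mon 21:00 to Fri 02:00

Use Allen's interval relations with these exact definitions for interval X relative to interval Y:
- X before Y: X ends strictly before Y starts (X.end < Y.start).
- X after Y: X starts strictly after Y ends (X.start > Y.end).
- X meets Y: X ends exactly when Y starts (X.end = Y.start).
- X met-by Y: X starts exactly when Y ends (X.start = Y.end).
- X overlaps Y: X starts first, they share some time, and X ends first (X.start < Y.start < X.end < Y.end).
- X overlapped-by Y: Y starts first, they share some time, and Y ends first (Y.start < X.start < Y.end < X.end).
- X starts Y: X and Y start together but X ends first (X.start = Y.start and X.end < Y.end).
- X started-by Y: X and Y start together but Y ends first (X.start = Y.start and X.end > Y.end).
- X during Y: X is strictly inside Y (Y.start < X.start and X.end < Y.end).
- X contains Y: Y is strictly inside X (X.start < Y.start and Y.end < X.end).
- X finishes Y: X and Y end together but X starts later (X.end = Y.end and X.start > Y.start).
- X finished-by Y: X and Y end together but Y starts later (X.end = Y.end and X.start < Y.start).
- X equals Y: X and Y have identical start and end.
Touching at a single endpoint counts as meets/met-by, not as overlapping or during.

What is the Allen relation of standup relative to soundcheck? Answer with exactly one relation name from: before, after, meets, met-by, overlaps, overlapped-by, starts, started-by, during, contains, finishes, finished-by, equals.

standup = [Tue 13:00, Fri 19:00]; soundcheck = [Wed 11:00, Sat 09:00].
Compare endpoints: standup.start < soundcheck.start, standup.start < soundcheck.end, standup.end > soundcheck.start, standup.end < soundcheck.end.
That pattern is 'overlaps'.

overlaps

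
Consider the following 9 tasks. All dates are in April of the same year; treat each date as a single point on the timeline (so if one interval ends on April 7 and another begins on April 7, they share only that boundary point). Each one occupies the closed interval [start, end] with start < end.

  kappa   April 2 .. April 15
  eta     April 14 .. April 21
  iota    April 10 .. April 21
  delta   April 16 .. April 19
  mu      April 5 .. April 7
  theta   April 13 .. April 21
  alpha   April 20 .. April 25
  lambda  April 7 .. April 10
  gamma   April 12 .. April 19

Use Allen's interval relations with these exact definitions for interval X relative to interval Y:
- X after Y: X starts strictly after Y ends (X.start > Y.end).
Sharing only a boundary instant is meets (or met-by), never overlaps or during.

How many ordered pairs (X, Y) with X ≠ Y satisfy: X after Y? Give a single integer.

15

Checking all 72 ordered pairs for relation 'after'; matching pairs in alphabetical order:
(alpha, delta): alpha after delta ✓
(alpha, gamma): alpha after gamma ✓
(alpha, kappa): alpha after kappa ✓
(alpha, lambda): alpha after lambda ✓
(alpha, mu): alpha after mu ✓
(delta, kappa): delta after kappa ✓
(delta, lambda): delta after lambda ✓
(delta, mu): delta after mu ✓
(eta, lambda): eta after lambda ✓
(eta, mu): eta after mu ✓
(gamma, lambda): gamma after lambda ✓
(gamma, mu): gamma after mu ✓
(iota, mu): iota after mu ✓
(theta, lambda): theta after lambda ✓
(theta, mu): theta after mu ✓
Count: 15.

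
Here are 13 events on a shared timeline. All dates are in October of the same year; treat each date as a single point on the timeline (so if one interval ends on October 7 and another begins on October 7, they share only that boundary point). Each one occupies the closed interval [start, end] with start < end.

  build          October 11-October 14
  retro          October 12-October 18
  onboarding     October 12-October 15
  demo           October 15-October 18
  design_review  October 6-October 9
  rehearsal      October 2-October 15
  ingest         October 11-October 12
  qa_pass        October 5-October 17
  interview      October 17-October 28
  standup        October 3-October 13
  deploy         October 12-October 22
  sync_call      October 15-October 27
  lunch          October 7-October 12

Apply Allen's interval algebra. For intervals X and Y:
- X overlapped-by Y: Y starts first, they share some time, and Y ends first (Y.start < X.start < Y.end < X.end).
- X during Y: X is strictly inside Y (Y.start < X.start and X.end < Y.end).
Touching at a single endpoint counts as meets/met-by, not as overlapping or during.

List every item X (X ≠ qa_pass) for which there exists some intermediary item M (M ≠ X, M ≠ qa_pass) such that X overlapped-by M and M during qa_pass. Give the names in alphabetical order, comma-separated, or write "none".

Target qa_pass = [October 5, October 17].
Intermediaries M with M during qa_pass: build, design_review, ingest, lunch, onboarding.
Via build — items with X overlapped-by build: deploy, onboarding, retro.
Via design_review — items with X overlapped-by design_review: lunch.
Via ingest — items with X overlapped-by ingest: none.
Via lunch — items with X overlapped-by lunch: build.
Via onboarding — items with X overlapped-by onboarding: none.
Union: build, deploy, lunch, onboarding, retro.

build, deploy, lunch, onboarding, retro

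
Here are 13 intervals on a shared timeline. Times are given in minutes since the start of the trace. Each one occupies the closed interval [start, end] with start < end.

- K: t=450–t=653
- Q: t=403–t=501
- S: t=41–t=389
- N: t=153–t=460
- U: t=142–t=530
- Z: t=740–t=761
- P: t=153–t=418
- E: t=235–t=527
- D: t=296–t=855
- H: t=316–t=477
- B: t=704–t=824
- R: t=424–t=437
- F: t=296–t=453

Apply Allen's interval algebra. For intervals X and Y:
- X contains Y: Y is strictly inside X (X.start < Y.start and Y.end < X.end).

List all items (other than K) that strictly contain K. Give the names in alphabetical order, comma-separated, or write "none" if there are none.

Target K = [t=450, t=653].
B [t=704, t=824] → after → no.
D [t=296, t=855] → contains → yes.
E [t=235, t=527] → overlaps → no.
F [t=296, t=453] → overlaps → no.
H [t=316, t=477] → overlaps → no.
N [t=153, t=460] → overlaps → no.
P [t=153, t=418] → before → no.
Q [t=403, t=501] → overlaps → no.
R [t=424, t=437] → before → no.
S [t=41, t=389] → before → no.
U [t=142, t=530] → overlaps → no.
Z [t=740, t=761] → after → no.
Result: D.

D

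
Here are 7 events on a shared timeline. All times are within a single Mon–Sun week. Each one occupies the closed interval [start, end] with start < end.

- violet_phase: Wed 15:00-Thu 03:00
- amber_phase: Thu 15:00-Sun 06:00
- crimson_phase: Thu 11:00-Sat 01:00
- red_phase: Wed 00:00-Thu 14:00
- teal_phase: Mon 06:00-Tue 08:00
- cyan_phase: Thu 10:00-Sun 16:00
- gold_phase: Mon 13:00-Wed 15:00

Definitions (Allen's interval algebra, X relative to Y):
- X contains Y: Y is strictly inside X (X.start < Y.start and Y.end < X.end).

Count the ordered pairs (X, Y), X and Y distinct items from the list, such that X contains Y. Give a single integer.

3

Checking all 42 ordered pairs for relation 'contains'; matching pairs in alphabetical order:
(cyan_phase, amber_phase): cyan_phase contains amber_phase ✓
(cyan_phase, crimson_phase): cyan_phase contains crimson_phase ✓
(red_phase, violet_phase): red_phase contains violet_phase ✓
Count: 3.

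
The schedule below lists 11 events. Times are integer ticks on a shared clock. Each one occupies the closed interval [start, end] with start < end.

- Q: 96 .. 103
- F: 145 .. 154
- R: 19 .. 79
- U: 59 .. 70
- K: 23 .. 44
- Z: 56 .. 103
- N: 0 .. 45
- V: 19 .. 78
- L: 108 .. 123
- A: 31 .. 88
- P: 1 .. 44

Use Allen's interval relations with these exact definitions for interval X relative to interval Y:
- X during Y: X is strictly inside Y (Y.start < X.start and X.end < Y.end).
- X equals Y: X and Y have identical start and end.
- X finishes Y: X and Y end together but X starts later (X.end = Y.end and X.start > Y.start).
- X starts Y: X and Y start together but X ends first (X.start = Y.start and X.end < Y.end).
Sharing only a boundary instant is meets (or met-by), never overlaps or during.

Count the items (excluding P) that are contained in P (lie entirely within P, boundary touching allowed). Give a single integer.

Target P = [1, 44].
A [31, 88] → overlapped-by → no.
F [145, 154] → after → no.
K [23, 44] → finishes → counts.
L [108, 123] → after → no.
N [0, 45] → contains → no.
Q [96, 103] → after → no.
R [19, 79] → overlapped-by → no.
U [59, 70] → after → no.
V [19, 78] → overlapped-by → no.
Z [56, 103] → after → no.
Total: 1.

1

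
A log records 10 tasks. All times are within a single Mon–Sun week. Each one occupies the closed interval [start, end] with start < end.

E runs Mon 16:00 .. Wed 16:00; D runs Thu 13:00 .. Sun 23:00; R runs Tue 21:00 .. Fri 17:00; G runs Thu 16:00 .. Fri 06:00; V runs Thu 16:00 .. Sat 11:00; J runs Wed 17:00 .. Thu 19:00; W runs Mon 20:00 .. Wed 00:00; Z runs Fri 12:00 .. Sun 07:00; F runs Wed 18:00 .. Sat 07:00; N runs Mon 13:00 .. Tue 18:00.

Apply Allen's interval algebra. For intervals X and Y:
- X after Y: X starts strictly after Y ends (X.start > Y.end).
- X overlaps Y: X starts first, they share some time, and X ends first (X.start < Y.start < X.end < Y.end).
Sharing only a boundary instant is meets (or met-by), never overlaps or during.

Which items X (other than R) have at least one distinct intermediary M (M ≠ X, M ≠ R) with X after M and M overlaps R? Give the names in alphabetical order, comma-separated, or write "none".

Target R = [Tue 21:00, Fri 17:00].
Intermediaries M with M overlaps R: E, W.
Via E — items with X after E: D, F, G, J, V, Z.
Via W — items with X after W: D, F, G, J, V, Z.
Union: D, F, G, J, V, Z.

D, F, G, J, V, Z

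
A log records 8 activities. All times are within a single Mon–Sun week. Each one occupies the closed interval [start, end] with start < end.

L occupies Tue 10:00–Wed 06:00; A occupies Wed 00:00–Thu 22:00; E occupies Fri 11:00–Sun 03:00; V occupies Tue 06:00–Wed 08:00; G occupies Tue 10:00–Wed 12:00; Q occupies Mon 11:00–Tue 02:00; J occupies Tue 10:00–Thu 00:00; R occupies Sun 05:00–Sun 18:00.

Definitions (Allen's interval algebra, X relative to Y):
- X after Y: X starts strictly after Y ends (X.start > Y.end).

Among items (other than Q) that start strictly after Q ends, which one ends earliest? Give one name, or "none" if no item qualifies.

L

Target Q = [Mon 11:00, Tue 02:00].
A [Wed 00:00, Thu 22:00] → after → candidate.
E [Fri 11:00, Sun 03:00] → after → candidate.
G [Tue 10:00, Wed 12:00] → after → candidate.
J [Tue 10:00, Thu 00:00] → after → candidate.
L [Tue 10:00, Wed 06:00] → after → candidate.
R [Sun 05:00, Sun 18:00] → after → candidate.
V [Tue 06:00, Wed 08:00] → after → candidate.
Among candidates, earliest end is Wed 06:00 → L.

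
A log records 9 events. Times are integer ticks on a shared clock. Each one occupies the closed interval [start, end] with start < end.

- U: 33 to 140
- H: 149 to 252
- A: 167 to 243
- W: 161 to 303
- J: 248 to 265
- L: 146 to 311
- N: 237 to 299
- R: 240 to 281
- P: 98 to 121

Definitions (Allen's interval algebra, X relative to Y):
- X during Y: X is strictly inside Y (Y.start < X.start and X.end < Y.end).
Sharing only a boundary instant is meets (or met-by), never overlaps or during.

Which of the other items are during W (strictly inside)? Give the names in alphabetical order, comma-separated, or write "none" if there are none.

Target W = [161, 303].
A [167, 243] → during → yes.
H [149, 252] → overlaps → no.
J [248, 265] → during → yes.
L [146, 311] → contains → no.
N [237, 299] → during → yes.
P [98, 121] → before → no.
R [240, 281] → during → yes.
U [33, 140] → before → no.
Result: A, J, N, R.

A, J, N, R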